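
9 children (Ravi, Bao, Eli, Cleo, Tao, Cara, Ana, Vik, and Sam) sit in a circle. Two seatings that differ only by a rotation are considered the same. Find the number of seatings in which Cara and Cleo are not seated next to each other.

Without the restriction there are (8)! = 40320 seatings.
Seatings with Cara beside Cleo: treat them as a block with 2 internal orders, giving 2 × (7)! = 10080.
Subtracting, 40320 − 10080 = 30240.

30240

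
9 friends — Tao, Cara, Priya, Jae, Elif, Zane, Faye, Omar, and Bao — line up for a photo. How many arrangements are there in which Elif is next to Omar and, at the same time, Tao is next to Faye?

Treat {Elif,Omar} as one block (2 orders) and {Tao,Faye} as another (2 orders).
That leaves 7 units to arrange: 2 × 2 × 7! = 4 × 5040 = 20160.

20160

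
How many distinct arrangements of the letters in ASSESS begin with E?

5

With the first slot taken by E, it remains to arrange the other 5 letters (ASSSS).
Those 5 letters have S appearing 4 times, giving (5)!/(4!) = 5.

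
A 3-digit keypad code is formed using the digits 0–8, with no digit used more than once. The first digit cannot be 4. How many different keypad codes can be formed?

448

The first digit has 9−1 = 8 choices (anything except 4).
The remaining 2 digits are filled from the other 8 symbols without repetition: 8 × 7 = 56.
Total: 8 × 56 = 448.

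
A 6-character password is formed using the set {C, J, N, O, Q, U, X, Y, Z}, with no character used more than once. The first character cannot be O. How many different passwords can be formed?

The first character has 9−1 = 8 choices (anything except O).
The remaining 5 characters are filled from the other 8 symbols without repetition: 8 × 7 × 6 × 5 × 4 = 6720.
Total: 8 × 6720 = 53760.

53760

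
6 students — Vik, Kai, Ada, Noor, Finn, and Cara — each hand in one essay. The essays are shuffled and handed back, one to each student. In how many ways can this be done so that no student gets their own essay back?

265

Count assignments avoiding every fixed point. For any j of the 6 students fixed to their own essay, the other 6−j can be arranged in (6−j)! ways.
By inclusion–exclusion this is Σ_{j=0}^{6} (−1)^j C(6,j)·(6−j)!.
Computing: 720 − 720 + 360 − 120 + 30 − 6 + 1 = 265.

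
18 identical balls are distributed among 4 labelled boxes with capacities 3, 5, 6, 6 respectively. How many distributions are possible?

10

By stars and bars, unrestricted non-negative solutions to x_1+…+x_4 = 18 number C(18+3,3) = 1330.
Subtract solutions that violate a single cap (substitute x_i' = x_i − (cap_i+1)): x_1 ≥ 4 gives C(17,3) = 680; x_2 ≥ 6 gives C(15,3) = 455; x_3 ≥ 7 gives C(14,3) = 364; x_4 ≥ 7 gives C(14,3) = 364. Together 1863.
Add back pairs where two caps are both exceeded: 165 + 120 + 120 + 56 + 56 + 35 = 552.
Subtract triples: 4 + 4 + 1 + 0 = 9.
By inclusion–exclusion the count is 1330 − 1863 + 552 − 9 = 10.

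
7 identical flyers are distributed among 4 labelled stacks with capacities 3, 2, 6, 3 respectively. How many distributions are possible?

Ignoring the caps, the number of non-negative solutions to x_1+…+x_4 = 7 is C(10,3) = 120.
Subtract solutions that violate a single cap (substitute x_i' = x_i − (cap_i+1)): x_1 ≥ 4 gives C(6,3) = 20; x_2 ≥ 3 gives C(7,3) = 35; x_3 ≥ 7 gives C(3,3) = 1; x_4 ≥ 4 gives C(6,3) = 20. Together 76.
Add back pairs where two caps are both exceeded: 1 + 0 + 0 + 0 + 1 + 0 = 2.
By inclusion–exclusion the count is 120 − 76 + 2 = 46.

46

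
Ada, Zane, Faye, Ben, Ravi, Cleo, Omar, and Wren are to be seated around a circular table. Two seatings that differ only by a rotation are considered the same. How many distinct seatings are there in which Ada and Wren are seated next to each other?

Treat {Ada, Wren} as one unit (2 internal orders) and seat the resulting 7 units around the table: (6)! circular arrangements.
So 2 × (6)! = 2 × 720 = 1440.

1440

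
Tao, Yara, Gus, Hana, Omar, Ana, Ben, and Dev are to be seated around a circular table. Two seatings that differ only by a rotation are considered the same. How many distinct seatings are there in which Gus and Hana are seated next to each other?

1440

Glue Gus and Hana into a block (2 internal orders). Seating 7 units around a circle gives (6)! arrangements.
So 2 × (6)! = 2 × 720 = 1440.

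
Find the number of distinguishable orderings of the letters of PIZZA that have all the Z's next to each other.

Treat the 2 copies of Z as a single block. The multiset to arrange is then {ZZ, A, I, P}, 4 items in all.
All 4 items are distinct, so there are (4)! = 24 arrangements.

24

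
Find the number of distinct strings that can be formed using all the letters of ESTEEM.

The 6 letters of ESTEEM have repeats: E appearing 3 times.
Dividing 6! = 720 by 3! = 6 for the repeated letters gives 120.

120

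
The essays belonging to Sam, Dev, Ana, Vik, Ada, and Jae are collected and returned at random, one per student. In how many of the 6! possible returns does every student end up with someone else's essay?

Let Aᵢ be the assignments in which student i gets their own essay. We want the size of the complement of A₁∪…∪A_6.
By inclusion–exclusion this is Σ_{j=0}^{6} (−1)^j C(6,j)·(6−j)!.
Computing: 720 − 720 + 360 − 120 + 30 − 6 + 1 = 265.

265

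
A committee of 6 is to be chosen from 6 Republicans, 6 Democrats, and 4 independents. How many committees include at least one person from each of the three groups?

6666

Unrestricted: C(16,6) = 8008 ways to pick any 6 of the 16.
Subtract selections that omit an entire group: no Republicans → C(10,6) = 210; no Democrats → C(10,6) = 210; no independents → C(12,6) = 924.
Add back selections omitting two groups (i.e. drawn from a single group): C(6,6) + C(6,6) + C(4,6) = 2.
By inclusion–exclusion: 8008 − 1344 + 2 = 6666.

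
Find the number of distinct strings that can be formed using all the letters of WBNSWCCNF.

The 9 letters of WBNSWCCNF have repeats: C appearing twice, N appearing twice, and W appearing twice.
Dividing 9! = 362880 by 2!·2!·2! = 8 for the repeated letters gives 45360.

45360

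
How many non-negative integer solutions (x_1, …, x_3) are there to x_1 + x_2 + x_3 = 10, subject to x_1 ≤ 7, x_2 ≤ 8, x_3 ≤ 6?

Ignoring the caps, the number of non-negative solutions to x_1+…+x_3 = 10 is C(12,2) = 66.
Subtract solutions that violate a single cap (substitute x_i' = x_i − (cap_i+1)): x_1 ≥ 8 gives C(4,2) = 6; x_2 ≥ 9 gives C(3,2) = 3; x_3 ≥ 7 gives C(5,2) = 10. Together 19.
No two caps can be exceeded simultaneously, so the pair terms are all 0.
By inclusion–exclusion the count is 66 − 19 + 0 = 47.

47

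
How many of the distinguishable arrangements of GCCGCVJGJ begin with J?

1120

With the first slot taken by J, it remains to arrange the other 8 letters (GCCGCVGJ).
Those 8 letters have C appearing 3 times and G appearing 3 times, giving (8)!/(3!·3!) = 1120.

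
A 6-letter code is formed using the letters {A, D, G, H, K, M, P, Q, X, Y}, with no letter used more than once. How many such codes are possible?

151200

This is a permutation of 6 out of 10: P(10,6) = 10!/4!.
10 × 9 × 8 × 7 × 6 × 5 = 151200.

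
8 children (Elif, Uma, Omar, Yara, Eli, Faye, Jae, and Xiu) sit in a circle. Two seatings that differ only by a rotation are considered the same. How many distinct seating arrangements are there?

5040

Seat Elif anywhere (absorbing the rotational symmetry), then permute the other 7: (7)! = 5040.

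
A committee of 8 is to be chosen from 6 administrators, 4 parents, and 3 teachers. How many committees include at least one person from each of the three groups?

1233

Total 8-person selections from all 13: C(13,8) = 1287.
Subtract selections that omit an entire group: no administrators → C(7,8) = 0; no parents → C(9,8) = 9; no teachers → C(10,8) = 45.
Add back selections omitting two groups (i.e. drawn from a single group): C(6,8) + C(4,8) + C(3,8) = 0.
By inclusion–exclusion: 1287 − 54 + 0 = 1233.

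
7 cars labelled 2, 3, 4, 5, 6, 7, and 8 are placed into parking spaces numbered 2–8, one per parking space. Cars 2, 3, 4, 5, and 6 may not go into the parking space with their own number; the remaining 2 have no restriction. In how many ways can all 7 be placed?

Let Aᵢ (for 2 ≤ i ≤ 6) be the placements that put car i in its forbidden parking space. Any j of these fix j positions, leaving (7−j)! ways to fill the rest, and there are C(5,j) ways to pick which j.
By inclusion–exclusion, the number of valid placements is Σ_{j=0}^{5} (−1)^j C(5,j)·(7−j)!.
Computing: 5040 − 3600 + 1200 − 240 + 30 − 2 = 2428.

2428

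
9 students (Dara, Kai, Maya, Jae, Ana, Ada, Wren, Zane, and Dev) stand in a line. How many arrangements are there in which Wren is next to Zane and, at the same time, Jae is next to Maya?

20160

Treat {Wren,Zane} as one block (2 orders) and {Jae,Maya} as another (2 orders).
That leaves 7 units to arrange: 2 × 2 × 7! = 4 × 5040 = 20160.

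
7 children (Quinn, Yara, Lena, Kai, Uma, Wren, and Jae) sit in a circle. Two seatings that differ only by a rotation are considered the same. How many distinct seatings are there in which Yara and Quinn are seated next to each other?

240

Treat {Yara, Quinn} as one unit (2 internal orders) and seat the resulting 6 units around the table: (5)! circular arrangements.
So 2 × (5)! = 2 × 120 = 240.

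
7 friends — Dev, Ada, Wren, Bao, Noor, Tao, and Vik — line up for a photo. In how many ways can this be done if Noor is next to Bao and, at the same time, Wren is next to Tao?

Treat {Noor,Bao} as one block (2 orders) and {Wren,Tao} as another (2 orders).
That leaves 5 units to arrange: 2 × 2 × 5! = 4 × 120 = 480.

480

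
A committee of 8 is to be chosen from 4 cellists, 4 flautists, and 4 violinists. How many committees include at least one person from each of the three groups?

492

With no constraint there are C(12,8) = 495 possible selections.
Subtract selections that omit an entire group: no cellists → C(8,8) = 1; no flautists → C(8,8) = 1; no violinists → C(8,8) = 1.
Add back selections omitting two groups (i.e. drawn from a single group): C(4,8) + C(4,8) + C(4,8) = 0.
By inclusion–exclusion: 495 − 3 + 0 = 492.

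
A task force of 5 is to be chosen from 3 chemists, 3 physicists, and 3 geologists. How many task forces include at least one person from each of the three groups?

With no constraint there are C(9,5) = 126 possible selections.
Subtract selections that omit an entire group: no chemists → C(6,5) = 6; no physicists → C(6,5) = 6; no geologists → C(6,5) = 6.
Add back selections omitting two groups (i.e. drawn from a single group): C(3,5) + C(3,5) + C(3,5) = 0.
By inclusion–exclusion: 126 − 18 + 0 = 108.

108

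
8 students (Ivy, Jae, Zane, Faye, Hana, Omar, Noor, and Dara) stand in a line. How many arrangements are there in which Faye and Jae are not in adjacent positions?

Of the 8! = 40320 arrangements, those with Faye and Jae adjacent number 2 × 7! = 10080 (treat the pair as a block with 2 internal orders).
So 40320 − 10080 = 30240 arrangements keep them apart.

30240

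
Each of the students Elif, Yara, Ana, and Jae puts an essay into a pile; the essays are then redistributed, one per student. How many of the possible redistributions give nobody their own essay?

Count assignments avoiding every fixed point. For any j of the 4 students fixed to their own essay, the other 4−j can be arranged in (4−j)! ways.
By inclusion–exclusion this is Σ_{j=0}^{4} (−1)^j C(4,j)·(4−j)!.
Computing: 24 − 24 + 12 − 4 + 1 = 9.

9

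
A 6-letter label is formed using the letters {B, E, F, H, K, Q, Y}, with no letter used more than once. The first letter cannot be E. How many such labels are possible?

4320

The first letter has 7−1 = 6 choices (anything except E).
The remaining 5 letters are filled from the other 6 symbols without repetition: 6 × 5 × 4 × 3 × 2 = 720.
Total: 6 × 720 = 4320.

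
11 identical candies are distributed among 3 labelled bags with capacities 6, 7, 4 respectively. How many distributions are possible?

25

Without the upper bounds there are C(13,2) = 78 ways to split 11 among 3 bags.
Subtract solutions that violate a single cap (substitute x_i' = x_i − (cap_i+1)): x_1 ≥ 7 gives C(6,2) = 15; x_2 ≥ 8 gives C(5,2) = 10; x_3 ≥ 5 gives C(8,2) = 28. Together 53.
No two caps can be exceeded simultaneously, so the pair terms are all 0.
By inclusion–exclusion the count is 78 − 53 + 0 = 25.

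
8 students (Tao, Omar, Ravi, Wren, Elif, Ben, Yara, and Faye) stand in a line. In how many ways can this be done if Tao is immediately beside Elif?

Treat {Tao, Elif} as a single unit. There are 7 units to order, and the pair itself can be ordered 2 ways.
That gives 2 × 7! = 2 × 5040 = 10080.

10080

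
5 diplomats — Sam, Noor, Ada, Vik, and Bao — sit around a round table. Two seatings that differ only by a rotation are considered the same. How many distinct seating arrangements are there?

Seat Sam anywhere (absorbing the rotational symmetry), then permute the other 4: (4)! = 24.

24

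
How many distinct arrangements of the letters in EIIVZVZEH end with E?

Fix E in the last position and arrange the remaining 8 letters.
Those 8 letters have I appearing twice, V appearing twice, and Z appearing twice, giving (8)!/(2!·2!·2!) = 5040.

5040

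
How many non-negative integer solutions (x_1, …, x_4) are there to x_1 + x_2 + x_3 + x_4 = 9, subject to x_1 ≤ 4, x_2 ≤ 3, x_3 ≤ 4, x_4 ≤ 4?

Ignoring the caps, the number of non-negative solutions to x_1+…+x_4 = 9 is C(12,3) = 220.
Subtract solutions that violate a single cap (substitute x_i' = x_i − (cap_i+1)): x_1 ≥ 5 gives C(7,3) = 35; x_2 ≥ 4 gives C(8,3) = 56; x_3 ≥ 5 gives C(7,3) = 35; x_4 ≥ 5 gives C(7,3) = 35. Together 161.
Add back pairs where two caps are both exceeded: 1 + 0 + 0 + 1 + 1 + 0 = 3.
By inclusion–exclusion the count is 220 − 161 + 3 = 62.

62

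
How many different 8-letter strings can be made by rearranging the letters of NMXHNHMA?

5040

The 8 letters of NMXHNHMA have repeats: H appearing twice, M appearing twice, and N appearing twice.
The number of distinct arrangements is 8!/(2!·2!·2!) = 40320/8 = 5040.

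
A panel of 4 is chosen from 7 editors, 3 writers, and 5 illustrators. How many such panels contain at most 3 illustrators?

Split by how many illustrators are chosen (0 through 3).
Sum: C(5,0)·C(10,4) + C(5,1)·C(10,3) + C(5,2)·C(10,2) + C(5,3)·C(10,1) = 210 + 600 + 450 + 100 = 1360.

1360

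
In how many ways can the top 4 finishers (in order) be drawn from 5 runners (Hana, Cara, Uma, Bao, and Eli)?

120

There are 5 choices for 1st place, 4 for 2nd, and so on down to 2 for position 4.
That gives 5 × 4 × 3 × 2 = 120.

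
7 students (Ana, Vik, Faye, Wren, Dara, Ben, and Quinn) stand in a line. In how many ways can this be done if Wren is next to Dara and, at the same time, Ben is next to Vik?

Treat {Wren,Dara} as one block (2 orders) and {Ben,Vik} as another (2 orders).
That leaves 5 units to arrange: 2 × 2 × 5! = 4 × 120 = 480.

480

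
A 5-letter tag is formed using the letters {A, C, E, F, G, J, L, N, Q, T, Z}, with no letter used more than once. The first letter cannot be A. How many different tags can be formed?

50400

The first letter has 11−1 = 10 choices (anything except A).
The remaining 4 letters are filled from the other 10 symbols without repetition: 10 × 9 × 8 × 7 = 5040.
Total: 10 × 5040 = 50400.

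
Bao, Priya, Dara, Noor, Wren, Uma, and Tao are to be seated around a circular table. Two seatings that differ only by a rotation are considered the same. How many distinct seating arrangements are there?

720

Around a circle, 7 distinct people have 7!/7 = (6)! = 720 rotationally distinct seatings.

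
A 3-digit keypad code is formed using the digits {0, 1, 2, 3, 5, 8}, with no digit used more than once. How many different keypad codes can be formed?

This is a permutation of 3 out of 6: P(6,3) = 6!/3!.
That product is 6 × 5 × 4 = 120.

120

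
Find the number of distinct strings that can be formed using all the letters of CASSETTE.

CASSETTE has 8 letters with E appearing twice, S appearing twice, and T appearing twice.
Dividing 8! = 40320 by 2!·2!·2! = 8 for the repeated letters gives 5040.

5040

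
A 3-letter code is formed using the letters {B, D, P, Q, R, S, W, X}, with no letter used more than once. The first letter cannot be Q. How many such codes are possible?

294

The first letter has 8−1 = 7 choices (anything except Q).
The remaining 2 letters are filled from the other 7 symbols without repetition: 7 × 6 = 42.
Total: 7 × 42 = 294.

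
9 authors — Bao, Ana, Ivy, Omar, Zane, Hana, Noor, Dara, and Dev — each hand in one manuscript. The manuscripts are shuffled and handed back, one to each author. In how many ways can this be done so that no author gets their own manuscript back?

133496

This is the derangement count D_9: permutations of 9 items with no fixed point.
By inclusion–exclusion this is Σ_{j=0}^{9} (−1)^j C(9,j)·(9−j)!.
Computing: 362880 − 362880 + 181440 − 60480 + 15120 − 3024 + 504 − 72 + 9 − 1 = 133496.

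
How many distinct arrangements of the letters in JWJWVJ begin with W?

With the first slot taken by W, it remains to arrange the other 5 letters (JJWVJ).
Those 5 letters have J appearing 3 times, giving (5)!/(3!) = 20.

20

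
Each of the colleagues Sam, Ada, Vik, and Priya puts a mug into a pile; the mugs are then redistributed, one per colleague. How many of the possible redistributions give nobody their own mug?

Count assignments avoiding every fixed point. For any j of the 4 colleagues fixed to their own mug, the other 4−j can be arranged in (4−j)! ways.
By inclusion–exclusion this is Σ_{j=0}^{4} (−1)^j C(4,j)·(4−j)!.
Computing: 24 − 24 + 12 − 4 + 1 = 9.

9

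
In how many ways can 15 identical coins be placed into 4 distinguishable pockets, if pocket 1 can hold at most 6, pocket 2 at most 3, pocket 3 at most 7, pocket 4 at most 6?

98

Without the upper bounds there are C(18,3) = 816 ways to split 15 among 4 pockets.
Subtract solutions that violate a single cap (substitute x_i' = x_i − (cap_i+1)): x_1 ≥ 7 gives C(11,3) = 165; x_2 ≥ 4 gives C(14,3) = 364; x_3 ≥ 8 gives C(10,3) = 120; x_4 ≥ 7 gives C(11,3) = 165. Together 814.
Add back pairs where two caps are both exceeded: 35 + 1 + 4 + 20 + 35 + 1 = 96.
By inclusion–exclusion the count is 816 − 814 + 96 = 98.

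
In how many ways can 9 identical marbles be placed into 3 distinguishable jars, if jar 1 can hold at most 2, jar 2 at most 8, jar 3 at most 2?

By stars and bars, unrestricted non-negative solutions to x_1+…+x_3 = 9 number C(9+2,2) = 55.
Subtract solutions that violate a single cap (substitute x_i' = x_i − (cap_i+1)): x_1 ≥ 3 gives C(8,2) = 28; x_2 ≥ 9 gives C(2,2) = 1; x_3 ≥ 3 gives C(8,2) = 28. Together 57.
Add back pairs where two caps are both exceeded: 0 + 10 + 0 = 10.
By inclusion–exclusion the count is 55 − 57 + 10 = 8.

8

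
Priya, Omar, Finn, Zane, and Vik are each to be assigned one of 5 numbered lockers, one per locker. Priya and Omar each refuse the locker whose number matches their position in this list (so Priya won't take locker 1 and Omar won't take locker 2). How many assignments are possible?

78

Let Aᵢ (for i ∈ {1, 2}) be the placements that put person i in their forbidden locker. Any j of these fix j positions, leaving (5−j)! ways to fill the rest, and there are C(2,j) ways to pick which j.
By inclusion–exclusion, the number of valid placements is Σ_{j=0}^{2} (−1)^j C(2,j)·(5−j)!.
Computing: 120 − 48 + 6 = 78.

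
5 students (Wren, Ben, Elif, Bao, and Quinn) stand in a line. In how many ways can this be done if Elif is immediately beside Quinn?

Place the 3 others and the Elif-Quinn pair as 4 objects in a line; the pair has 2 internal arrangements.
That gives 2 × 4! = 2 × 24 = 48.

48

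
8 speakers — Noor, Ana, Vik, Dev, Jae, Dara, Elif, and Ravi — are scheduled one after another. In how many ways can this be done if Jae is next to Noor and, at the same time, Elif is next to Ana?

Treat {Jae,Noor} as one block (2 orders) and {Elif,Ana} as another (2 orders).
That leaves 6 units to arrange: 2 × 2 × 6! = 4 × 720 = 2880.

2880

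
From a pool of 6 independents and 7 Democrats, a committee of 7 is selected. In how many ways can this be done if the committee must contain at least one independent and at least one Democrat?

Total 7-person selections from all 13: C(13,7) = 1716.
Subtract selections that omit an entire group: no independents → C(7,7) = 1; no Democrats → C(6,7) = 0.
Both groups omitted at once is impossible, so 1716 − 1 = 1715.

1715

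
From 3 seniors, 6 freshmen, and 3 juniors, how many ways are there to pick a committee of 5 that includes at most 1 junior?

Split by how many juniors are chosen (0 through 1).
Sum: C(3,0)·C(9,5) + C(3,1)·C(9,4) = 126 + 378 = 504.

504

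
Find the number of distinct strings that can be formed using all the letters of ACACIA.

The 6 letters of ACACIA have repeats: A appearing 3 times and C appearing twice.
The number of distinct arrangements is 6!/(3!·2!) = 720/12 = 60.

60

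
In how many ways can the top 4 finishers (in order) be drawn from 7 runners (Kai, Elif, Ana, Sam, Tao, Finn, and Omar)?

840

There are 7 choices for 1st place, 6 for 2nd, and so on down to 4 for position 4.
That gives 7 × 6 × 5 × 4 = 840.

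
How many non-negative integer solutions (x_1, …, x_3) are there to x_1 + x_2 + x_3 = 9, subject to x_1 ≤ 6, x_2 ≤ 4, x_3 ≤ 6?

Ignoring the caps, the number of non-negative solutions to x_1+…+x_3 = 9 is C(11,2) = 55.
Subtract solutions that violate a single cap (substitute x_i' = x_i − (cap_i+1)): x_1 ≥ 7 gives C(4,2) = 6; x_2 ≥ 5 gives C(6,2) = 15; x_3 ≥ 7 gives C(4,2) = 6. Together 27.
No two caps can be exceeded simultaneously, so the pair terms are all 0.
By inclusion–exclusion the count is 55 − 27 + 0 = 28.

28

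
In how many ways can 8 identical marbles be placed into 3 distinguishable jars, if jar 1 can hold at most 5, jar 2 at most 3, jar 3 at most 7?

23

Ignoring the caps, the number of non-negative solutions to x_1+…+x_3 = 8 is C(10,2) = 45.
Subtract solutions that violate a single cap (substitute x_i' = x_i − (cap_i+1)): x_1 ≥ 6 gives C(4,2) = 6; x_2 ≥ 4 gives C(6,2) = 15; x_3 ≥ 8 gives C(2,2) = 1. Together 22.
No two caps can be exceeded simultaneously, so the pair terms are all 0.
By inclusion–exclusion the count is 45 − 22 + 0 = 23.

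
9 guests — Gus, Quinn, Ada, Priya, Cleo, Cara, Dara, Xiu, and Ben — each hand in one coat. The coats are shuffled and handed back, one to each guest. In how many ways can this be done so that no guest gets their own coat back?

This is the derangement count D_9: permutations of 9 items with no fixed point.
By inclusion–exclusion this is Σ_{j=0}^{9} (−1)^j C(9,j)·(9−j)!.
Computing: 362880 − 362880 + 181440 − 60480 + 15120 − 3024 + 504 − 72 + 9 − 1 = 133496.

133496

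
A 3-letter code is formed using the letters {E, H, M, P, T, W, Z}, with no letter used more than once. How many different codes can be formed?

With no repetition, fill the 3 letters in order: 7 choices, then 6, down to 5.
That product is 7 × 6 × 5 = 210.

210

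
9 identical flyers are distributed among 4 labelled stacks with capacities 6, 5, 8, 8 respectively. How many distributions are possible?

Ignoring the caps, the number of non-negative solutions to x_1+…+x_4 = 9 is C(12,3) = 220.
Subtract solutions that violate a single cap (substitute x_i' = x_i − (cap_i+1)): x_1 ≥ 7 gives C(5,3) = 10; x_2 ≥ 6 gives C(6,3) = 20; x_3 ≥ 9 gives C(3,3) = 1; x_4 ≥ 9 gives C(3,3) = 1. Together 32.
No two caps can be exceeded simultaneously, so the pair terms are all 0.
By inclusion–exclusion the count is 220 − 32 + 0 = 188.

188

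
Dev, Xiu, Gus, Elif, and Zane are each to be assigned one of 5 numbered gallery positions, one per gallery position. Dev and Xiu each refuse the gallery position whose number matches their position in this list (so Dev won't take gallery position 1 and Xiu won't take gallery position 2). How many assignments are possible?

78

Let Aᵢ (for i ∈ {1, 2}) be the placements that put person i in their forbidden gallery position. Any j of these fix j positions, leaving (5−j)! ways to fill the rest, and there are C(2,j) ways to pick which j.
By inclusion–exclusion, the number of valid placements is Σ_{j=0}^{2} (−1)^j C(2,j)·(5−j)!.
Computing: 120 − 48 + 6 = 78.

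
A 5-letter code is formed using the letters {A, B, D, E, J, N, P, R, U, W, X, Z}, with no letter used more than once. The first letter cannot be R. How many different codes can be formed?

87120

The first letter has 12−1 = 11 choices (anything except R).
The remaining 4 letters are filled from the other 11 symbols without repetition: 11 × 10 × 9 × 8 = 7920.
Total: 11 × 7920 = 87120.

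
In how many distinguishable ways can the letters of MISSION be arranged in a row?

1260

Letter multiplicities in MISSION: I×2, M×1, N×1, O×1, S×2.
So there are 7! / (2!·2!) = 1260 distinguishable arrangements.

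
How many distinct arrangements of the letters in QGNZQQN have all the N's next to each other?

120

Treat the 2 copies of N as a single block. The multiset to arrange is then {NN, G, Q, Q, Q, Z}, 6 items in all.
That gives (6)!/(3!) = 120 arrangements.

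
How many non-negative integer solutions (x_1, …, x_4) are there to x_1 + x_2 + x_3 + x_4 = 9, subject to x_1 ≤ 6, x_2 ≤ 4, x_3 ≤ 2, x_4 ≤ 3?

Ignoring the caps, the number of non-negative solutions to x_1+…+x_4 = 9 is C(12,3) = 220.
Subtract solutions that violate a single cap (substitute x_i' = x_i − (cap_i+1)): x_1 ≥ 7 gives C(5,3) = 10; x_2 ≥ 5 gives C(7,3) = 35; x_3 ≥ 3 gives C(9,3) = 84; x_4 ≥ 4 gives C(8,3) = 56. Together 185.
Add back pairs where two caps are both exceeded: 0 + 0 + 0 + 4 + 1 + 10 = 15.
By inclusion–exclusion the count is 220 − 185 + 15 = 50.

50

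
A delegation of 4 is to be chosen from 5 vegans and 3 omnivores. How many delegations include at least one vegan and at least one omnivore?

With no constraint there are C(8,4) = 70 possible selections.
Selections missing a whole group: no vegans → C(3,4) = 0; no omnivores → C(5,4) = 5.
Both groups omitted at once is impossible, so 70 − 5 = 65.

65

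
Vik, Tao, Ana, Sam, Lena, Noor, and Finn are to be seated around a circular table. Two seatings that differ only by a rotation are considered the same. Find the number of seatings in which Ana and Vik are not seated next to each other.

Without the restriction there are (6)! = 720 seatings.
Those with Ana next to Vik: fuse the pair into one unit and seat 6 units around a circle — 2·(5)! = 240.
Subtracting, 720 − 240 = 480.

480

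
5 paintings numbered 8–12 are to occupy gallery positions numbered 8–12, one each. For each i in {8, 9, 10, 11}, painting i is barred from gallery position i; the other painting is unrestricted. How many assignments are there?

53

Let Aᵢ (for 8 ≤ i ≤ 11) be the placements that put painting i in its forbidden gallery position. Any j of these fix j positions, leaving (5−j)! ways to fill the rest, and there are C(4,j) ways to pick which j.
By inclusion–exclusion, the number of valid placements is Σ_{j=0}^{4} (−1)^j C(4,j)·(5−j)!.
Computing: 120 − 96 + 36 − 8 + 1 = 53.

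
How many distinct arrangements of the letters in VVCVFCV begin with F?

15

With the first slot taken by F, it remains to arrange the other 6 letters (VVCVCV).
Those 6 letters have C appearing twice and V appearing 4 times, giving (6)!/(4!·2!) = 15.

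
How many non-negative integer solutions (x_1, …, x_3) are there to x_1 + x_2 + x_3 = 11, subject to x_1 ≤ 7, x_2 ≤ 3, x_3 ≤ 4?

10

By stars and bars, unrestricted non-negative solutions to x_1+…+x_3 = 11 number C(11+2,2) = 78.
Subtract solutions that violate a single cap (substitute x_i' = x_i − (cap_i+1)): x_1 ≥ 8 gives C(5,2) = 10; x_2 ≥ 4 gives C(9,2) = 36; x_3 ≥ 5 gives C(8,2) = 28. Together 74.
Add back pairs where two caps are both exceeded: 0 + 0 + 6 = 6.
By inclusion–exclusion the count is 78 − 74 + 6 = 10.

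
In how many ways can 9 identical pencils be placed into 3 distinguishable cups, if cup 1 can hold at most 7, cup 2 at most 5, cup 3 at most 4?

Without the upper bounds there are C(11,2) = 55 ways to split 9 among 3 cups.
Subtract solutions that violate a single cap (substitute x_i' = x_i − (cap_i+1)): x_1 ≥ 8 gives C(3,2) = 3; x_2 ≥ 6 gives C(5,2) = 10; x_3 ≥ 5 gives C(6,2) = 15. Together 28.
No two caps can be exceeded simultaneously, so the pair terms are all 0.
By inclusion–exclusion the count is 55 − 28 + 0 = 27.

27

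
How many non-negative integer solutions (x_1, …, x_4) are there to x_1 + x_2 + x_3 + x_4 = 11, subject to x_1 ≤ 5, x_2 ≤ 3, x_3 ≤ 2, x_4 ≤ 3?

10

By stars and bars, unrestricted non-negative solutions to x_1+…+x_4 = 11 number C(11+3,3) = 364.
Subtract solutions that violate a single cap (substitute x_i' = x_i − (cap_i+1)): x_1 ≥ 6 gives C(8,3) = 56; x_2 ≥ 4 gives C(10,3) = 120; x_3 ≥ 3 gives C(11,3) = 165; x_4 ≥ 4 gives C(10,3) = 120. Together 461.
Add back pairs where two caps are both exceeded: 4 + 10 + 4 + 35 + 20 + 35 = 108.
Subtract triples: 0 + 0 + 0 + 1 = 1.
By inclusion–exclusion the count is 364 − 461 + 108 − 1 = 10.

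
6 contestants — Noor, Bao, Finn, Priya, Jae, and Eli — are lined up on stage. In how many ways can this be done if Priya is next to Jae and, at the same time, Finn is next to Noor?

Treat {Priya,Jae} as one block (2 orders) and {Finn,Noor} as another (2 orders).
That leaves 4 units to arrange: 2 × 2 × 4! = 4 × 24 = 96.

96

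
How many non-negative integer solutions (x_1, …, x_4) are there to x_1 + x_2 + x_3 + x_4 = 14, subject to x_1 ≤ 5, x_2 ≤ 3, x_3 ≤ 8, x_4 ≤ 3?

Ignoring the caps, the number of non-negative solutions to x_1+…+x_4 = 14 is C(17,3) = 680.
Subtract solutions that violate a single cap (substitute x_i' = x_i − (cap_i+1)): x_1 ≥ 6 gives C(11,3) = 165; x_2 ≥ 4 gives C(13,3) = 286; x_3 ≥ 9 gives C(8,3) = 56; x_4 ≥ 4 gives C(13,3) = 286. Together 793.
Add back pairs where two caps are both exceeded: 35 + 0 + 35 + 4 + 84 + 4 = 162.
Subtract triples: 0 + 1 + 0 + 0 = 1.
By inclusion–exclusion the count is 680 − 793 + 162 − 1 = 48.

48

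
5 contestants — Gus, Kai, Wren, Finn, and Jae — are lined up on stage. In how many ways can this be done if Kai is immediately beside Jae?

Place the 3 others and the Kai-Jae pair as 4 objects in a line; the pair has 2 internal arrangements.
So the count is 2·(4)! = 48.

48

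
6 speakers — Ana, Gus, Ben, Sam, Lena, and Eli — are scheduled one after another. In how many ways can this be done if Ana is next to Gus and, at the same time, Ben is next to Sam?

96

Treat {Ana,Gus} as one block (2 orders) and {Ben,Sam} as another (2 orders).
That leaves 4 units to arrange: 2 × 2 × 4! = 4 × 24 = 96.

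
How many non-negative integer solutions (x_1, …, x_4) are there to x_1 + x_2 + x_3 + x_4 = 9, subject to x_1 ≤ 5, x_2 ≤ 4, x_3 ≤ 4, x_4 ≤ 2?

55

Ignoring the caps, the number of non-negative solutions to x_1+…+x_4 = 9 is C(12,3) = 220.
Subtract solutions that violate a single cap (substitute x_i' = x_i − (cap_i+1)): x_1 ≥ 6 gives C(6,3) = 20; x_2 ≥ 5 gives C(7,3) = 35; x_3 ≥ 5 gives C(7,3) = 35; x_4 ≥ 3 gives C(9,3) = 84. Together 174.
Add back pairs where two caps are both exceeded: 0 + 0 + 1 + 0 + 4 + 4 = 9.
By inclusion–exclusion the count is 220 − 174 + 9 = 55.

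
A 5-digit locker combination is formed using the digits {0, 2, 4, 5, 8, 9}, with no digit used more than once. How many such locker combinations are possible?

720

Choose and order 5 of the 6 symbols: the first digit has 6 options, the next 5, and so on down to 2.
6 × 5 × 4 × 3 × 2 = 720.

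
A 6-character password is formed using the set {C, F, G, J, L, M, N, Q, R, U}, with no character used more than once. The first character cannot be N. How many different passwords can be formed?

136080

The first character has 10−1 = 9 choices (anything except N).
The remaining 5 characters are filled from the other 9 symbols without repetition: 9 × 8 × 7 × 6 × 5 = 15120.
Total: 9 × 15120 = 136080.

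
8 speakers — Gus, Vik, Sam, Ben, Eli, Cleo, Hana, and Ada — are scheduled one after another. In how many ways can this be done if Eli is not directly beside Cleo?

There are 8! = 40320 arrangements in all. If Eli and Cleo are adjacent, merging them into one block gives 2·(7)! = 10080 arrangements.
Complementary counting: 40320 − 10080 = 30240.

30240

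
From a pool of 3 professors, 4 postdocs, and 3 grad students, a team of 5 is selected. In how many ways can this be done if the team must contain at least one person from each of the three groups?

204

With no constraint there are C(10,5) = 252 possible selections.
Selections missing a whole group: no professors → C(7,5) = 21; no postdocs → C(6,5) = 6; no grad students → C(7,5) = 21.
Add back selections omitting two groups (i.e. drawn from a single group): C(3,5) + C(4,5) + C(3,5) = 0.
By inclusion–exclusion: 252 − 48 + 0 = 204.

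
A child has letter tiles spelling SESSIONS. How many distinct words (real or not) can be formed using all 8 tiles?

Letter multiplicities in SESSIONS: E×1, I×1, N×1, O×1, S×4.
The number of distinct arrangements is 8!/(4!) = 40320/24 = 1680.

1680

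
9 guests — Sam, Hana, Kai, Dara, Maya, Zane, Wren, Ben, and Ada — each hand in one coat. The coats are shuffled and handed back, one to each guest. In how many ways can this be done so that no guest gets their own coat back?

This is the derangement count D_9: permutations of 9 items with no fixed point.
By inclusion–exclusion this is Σ_{j=0}^{9} (−1)^j C(9,j)·(9−j)!.
Computing: 362880 − 362880 + 181440 − 60480 + 15120 − 3024 + 504 − 72 + 9 − 1 = 133496.

133496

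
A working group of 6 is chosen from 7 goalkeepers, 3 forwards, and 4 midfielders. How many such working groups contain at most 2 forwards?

2838

Split by how many forwards are chosen (0 through 2).
Sum: C(3,0)·C(11,6) + C(3,1)·C(11,5) + C(3,2)·C(11,4) = 462 + 1386 + 990 = 2838.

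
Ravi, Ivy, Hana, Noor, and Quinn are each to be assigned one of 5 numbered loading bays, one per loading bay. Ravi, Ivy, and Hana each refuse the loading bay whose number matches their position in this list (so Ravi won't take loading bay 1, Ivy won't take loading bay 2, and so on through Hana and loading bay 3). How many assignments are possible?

Let Aᵢ (for i ∈ {1, 2, 3}) be the placements that put person i in their forbidden loading bay. Any j of these fix j positions, leaving (5−j)! ways to fill the rest, and there are C(3,j) ways to pick which j.
By inclusion–exclusion, the number of valid placements is Σ_{j=0}^{3} (−1)^j C(3,j)·(5−j)!.
Computing: 120 − 72 + 18 − 2 = 64.

64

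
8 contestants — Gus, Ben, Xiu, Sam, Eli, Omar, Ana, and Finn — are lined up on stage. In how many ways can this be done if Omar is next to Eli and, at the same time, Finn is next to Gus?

Treat {Omar,Eli} as one block (2 orders) and {Finn,Gus} as another (2 orders).
That leaves 6 units to arrange: 2 × 2 × 6! = 4 × 720 = 2880.

2880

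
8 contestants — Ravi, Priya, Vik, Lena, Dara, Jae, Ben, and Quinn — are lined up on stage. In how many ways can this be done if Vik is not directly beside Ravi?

30240

There are 8! = 40320 arrangements in all. If Vik and Ravi are adjacent, merging them into one block gives 2·(7)! = 10080 arrangements.
Complementary counting: 40320 − 10080 = 30240.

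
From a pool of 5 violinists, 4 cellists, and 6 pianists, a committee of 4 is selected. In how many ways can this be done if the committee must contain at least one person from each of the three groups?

Total 4-person selections from all 15: C(15,4) = 1365.
Subtract selections that omit an entire group: no violinists → C(10,4) = 210; no cellists → C(11,4) = 330; no pianists → C(9,4) = 126.
Add back selections omitting two groups (i.e. drawn from a single group): C(5,4) + C(4,4) + C(6,4) = 21.
By inclusion–exclusion: 1365 − 666 + 21 = 720.

720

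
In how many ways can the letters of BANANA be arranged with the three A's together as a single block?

Treat the 3 copies of A as a single block. The multiset to arrange is then {AAA, B, N, N}, 4 items in all.
That gives (4)!/(2!) = 12 arrangements.

12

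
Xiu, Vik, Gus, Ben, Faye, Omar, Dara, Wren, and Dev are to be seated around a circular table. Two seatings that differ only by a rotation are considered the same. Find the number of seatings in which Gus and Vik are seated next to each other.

Glue Gus and Vik into a block (2 internal orders). Seating 8 units around a circle gives (7)! arrangements.
So 2 × (7)! = 2 × 5040 = 10080.

10080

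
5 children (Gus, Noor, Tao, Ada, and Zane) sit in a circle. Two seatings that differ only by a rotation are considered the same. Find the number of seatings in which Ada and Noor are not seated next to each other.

12

Without the restriction there are (4)! = 24 seatings.
Those with Ada next to Noor: fuse the pair into one unit and seat 4 units around a circle — 2·(3)! = 12.
Subtracting, 24 − 12 = 12.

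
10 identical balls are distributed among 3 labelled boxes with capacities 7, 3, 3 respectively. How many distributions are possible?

10

By stars and bars, unrestricted non-negative solutions to x_1+…+x_3 = 10 number C(10+2,2) = 66.
Subtract solutions that violate a single cap (substitute x_i' = x_i − (cap_i+1)): x_1 ≥ 8 gives C(4,2) = 6; x_2 ≥ 4 gives C(8,2) = 28; x_3 ≥ 4 gives C(8,2) = 28. Together 62.
Add back pairs where two caps are both exceeded: 0 + 0 + 6 = 6.
By inclusion–exclusion the count is 66 − 62 + 6 = 10.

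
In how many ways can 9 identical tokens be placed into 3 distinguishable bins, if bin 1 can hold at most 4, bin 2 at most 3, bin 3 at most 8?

19

Ignoring the caps, the number of non-negative solutions to x_1+…+x_3 = 9 is C(11,2) = 55.
Subtract solutions that violate a single cap (substitute x_i' = x_i − (cap_i+1)): x_1 ≥ 5 gives C(6,2) = 15; x_2 ≥ 4 gives C(7,2) = 21; x_3 ≥ 9 gives C(2,2) = 1. Together 37.
Add back pairs where two caps are both exceeded: 1 + 0 + 0 = 1.
By inclusion–exclusion the count is 55 − 37 + 1 = 19.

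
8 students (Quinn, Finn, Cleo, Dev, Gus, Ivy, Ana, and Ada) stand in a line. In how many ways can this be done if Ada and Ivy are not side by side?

30240

Of the 8! = 40320 arrangements, those with Ada and Ivy adjacent number 2 × 7! = 10080 (treat the pair as a block with 2 internal orders).
So 40320 − 10080 = 30240 arrangements keep them apart.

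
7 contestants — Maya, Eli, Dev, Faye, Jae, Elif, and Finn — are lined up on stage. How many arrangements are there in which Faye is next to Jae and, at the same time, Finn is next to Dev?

Treat {Faye,Jae} as one block (2 orders) and {Finn,Dev} as another (2 orders).
That leaves 5 units to arrange: 2 × 2 × 5! = 4 × 120 = 480.

480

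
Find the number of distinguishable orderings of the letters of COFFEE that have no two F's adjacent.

Total arrangements of COFFEE: 6!/(2!·2!) = 180.
Arrangements with the F's together: treat FF as one letter, giving (5)!/(2!) = 60.
Subtracting, 180 − 60 = 120 arrangements keep the F's apart.

120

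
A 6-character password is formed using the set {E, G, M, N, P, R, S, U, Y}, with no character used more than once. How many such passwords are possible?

Choose and order 6 of the 9 symbols: the first character has 9 options, the next 8, and so on down to 4.
9 × 8 × 7 × 6 × 5 × 4 = 60480.

60480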